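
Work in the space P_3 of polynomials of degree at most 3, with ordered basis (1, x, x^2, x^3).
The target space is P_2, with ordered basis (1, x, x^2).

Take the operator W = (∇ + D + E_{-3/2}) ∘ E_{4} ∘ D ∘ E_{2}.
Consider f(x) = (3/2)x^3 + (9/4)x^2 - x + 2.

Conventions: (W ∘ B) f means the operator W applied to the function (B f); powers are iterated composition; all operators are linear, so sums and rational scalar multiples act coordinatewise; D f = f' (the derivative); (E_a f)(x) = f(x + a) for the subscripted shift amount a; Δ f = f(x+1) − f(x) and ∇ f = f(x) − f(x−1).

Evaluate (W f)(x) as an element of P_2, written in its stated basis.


E_{2} f = (3/2)x^3 + (45/4)x^2 + 26x + 21
D E_{2} f = (9/2)x^2 + (45/2)x + 26
E_{4} (D ∘ E_{2}) f = (9/2)x^2 + (117/2)x + 188
∇ E_{4} (D ∘ E_{2}) f = 9x + 54
D E_{4} (D ∘ E_{2}) f = 9x + 117/2
E_{-3/2} E_{4} (D ∘ E_{2}) f = (9/2)x^2 + 45x + 883/8
(∇ + D + E_{-3/2}) E_{4} (D ∘ E_{2}) f = (9/2)x^2 + 63x + 1783/8

the result is g(x) = (9/2)x^2 + 63x + 1783/8


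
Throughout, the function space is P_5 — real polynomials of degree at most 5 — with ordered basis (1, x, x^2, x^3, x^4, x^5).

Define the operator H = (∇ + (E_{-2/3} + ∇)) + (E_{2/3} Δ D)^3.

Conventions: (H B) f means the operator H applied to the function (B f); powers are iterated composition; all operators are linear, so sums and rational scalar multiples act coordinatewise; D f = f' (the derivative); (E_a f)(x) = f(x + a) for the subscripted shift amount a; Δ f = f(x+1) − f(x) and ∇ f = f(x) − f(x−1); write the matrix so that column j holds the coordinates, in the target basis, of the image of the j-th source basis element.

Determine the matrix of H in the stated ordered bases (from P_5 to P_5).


image of 1: 1
image of x: x + 4/3
image of x^2: x^2 + (8/3)x - 14/9
image of x^3: x^3 + 4x^2 - (14/3)x + 46/27
image of x^4: x^4 + (16/3)x^3 - (28/3)x^2 + (184/27)x - 146/81
image of x^5: x^5 + (20/3)x^4 - (140/9)x^3 + (460/27)x^2 - (730/81)x + 454/243
each image's coordinates form column j of the matrix

the matrix is [[1, 4/3, -14/9, 46/27, -146/81, 454/243]; [0, 1, 8/3, -14/3, 184/27, -730/81]; [0, 0, 1, 4, -28/3, 460/27]; [0, 0, 0, 1, 16/3, -140/9]; [0, 0, 0, 0, 1, 20/3]; [0, 0, 0, 0, 0, 1]] (rows listed top to bottom)


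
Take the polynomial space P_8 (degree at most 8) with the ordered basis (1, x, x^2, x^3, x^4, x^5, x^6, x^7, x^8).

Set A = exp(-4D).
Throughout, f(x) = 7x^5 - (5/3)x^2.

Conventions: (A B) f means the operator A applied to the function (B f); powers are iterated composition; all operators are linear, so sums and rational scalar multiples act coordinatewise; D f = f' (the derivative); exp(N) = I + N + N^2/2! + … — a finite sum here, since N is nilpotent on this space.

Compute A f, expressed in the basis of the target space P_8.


order-1 term: -140x^4 + (40/3)x
order-2 term: 1120x^3 - 80/3
order-3 term: -4480x^2
order-4 term: 8960x
order-5 term: -7168
the series for exp(-4D) f terminates at order 5
exp(-4D) f = 7x^5 - 140x^4 + 1120x^3 - (13445/3)x^2 + (26920/3)x - 21584/3

g(x) = 7x^5 - 140x^4 + 1120x^3 - (13445/3)x^2 + (26920/3)x - 21584/3


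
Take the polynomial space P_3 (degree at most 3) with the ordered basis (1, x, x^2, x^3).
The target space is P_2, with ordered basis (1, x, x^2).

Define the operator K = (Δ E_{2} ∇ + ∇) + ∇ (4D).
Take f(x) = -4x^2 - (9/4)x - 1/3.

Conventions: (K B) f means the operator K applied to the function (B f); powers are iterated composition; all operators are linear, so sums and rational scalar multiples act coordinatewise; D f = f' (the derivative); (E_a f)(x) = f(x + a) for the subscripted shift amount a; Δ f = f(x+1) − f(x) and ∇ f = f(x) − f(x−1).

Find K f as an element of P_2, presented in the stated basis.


the result is g(x) = -8x - 153/4

∇ f = -8x + 7/4
E_{2} ∇ f = -8x - 57/4
Δ E_{2} ∇ f = -8
∇ f = -8x + 7/4
(Δ E_{2} ∇ + ∇) f = -8x - 25/4
D f = -8x - 9/4
(4D) f = -32x - 9
∇ (4D) f = -32
((Δ E_{2} ∇ + ∇) + ∇ (4D)) f = -8x - 153/4


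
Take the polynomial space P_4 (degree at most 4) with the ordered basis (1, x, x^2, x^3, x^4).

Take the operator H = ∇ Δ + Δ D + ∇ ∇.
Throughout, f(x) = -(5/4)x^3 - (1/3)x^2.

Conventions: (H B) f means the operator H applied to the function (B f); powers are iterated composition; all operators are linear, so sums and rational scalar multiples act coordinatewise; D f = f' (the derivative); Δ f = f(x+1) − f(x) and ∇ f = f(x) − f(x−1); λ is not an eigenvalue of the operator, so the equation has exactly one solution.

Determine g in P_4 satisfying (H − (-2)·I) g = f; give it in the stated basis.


write g with unknown coordinates in the stated basis and equate coefficients in (H − (-2)·I) g = f
solving from the highest basis element down gives g = -(5/8)x^3 - (1/6)x^2 + (45/8)x - 7/16
check: H g = -(45/4)x + 7/8
so H g − (-2)·g = -(5/4)x^3 - (1/3)x^2 = f ✓

the image equals g(x) = -(5/8)x^3 - (1/6)x^2 + (45/8)x - 7/16


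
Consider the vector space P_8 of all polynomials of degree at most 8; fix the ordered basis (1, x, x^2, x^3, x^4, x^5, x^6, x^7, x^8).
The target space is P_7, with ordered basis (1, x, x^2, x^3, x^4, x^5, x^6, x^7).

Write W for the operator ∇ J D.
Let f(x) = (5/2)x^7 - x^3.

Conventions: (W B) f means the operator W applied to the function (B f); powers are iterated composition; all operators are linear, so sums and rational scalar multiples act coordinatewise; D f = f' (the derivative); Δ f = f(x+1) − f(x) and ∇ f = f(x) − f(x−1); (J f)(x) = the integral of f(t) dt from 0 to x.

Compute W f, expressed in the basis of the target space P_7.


g(x) = (35/2)x^6 - (105/2)x^5 + (175/2)x^4 - (175/2)x^3 + (99/2)x^2 - (29/2)x + 3/2

D f = (35/2)x^6 - 3x^2
J D f = (5/2)x^7 - x^3
∇ J D f = (35/2)x^6 - (105/2)x^5 + (175/2)x^4 - (175/2)x^3 + (99/2)x^2 - (29/2)x + 3/2


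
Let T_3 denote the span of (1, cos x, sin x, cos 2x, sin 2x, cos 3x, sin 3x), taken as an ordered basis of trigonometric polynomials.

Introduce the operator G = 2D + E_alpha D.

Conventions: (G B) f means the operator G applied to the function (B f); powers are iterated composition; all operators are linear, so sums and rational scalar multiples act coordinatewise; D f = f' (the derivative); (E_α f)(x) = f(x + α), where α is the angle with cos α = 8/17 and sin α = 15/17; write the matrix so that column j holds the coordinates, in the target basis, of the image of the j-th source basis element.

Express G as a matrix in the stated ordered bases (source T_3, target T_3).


image of 1: 0
image of cos x: -(15/17)cos x - (42/17)sin x
image of sin x: (42/17)cos x - (15/17)sin x
image of cos 2x: -(480/289)cos 2x - (834/289)sin 2x
image of sin 2x: (834/289)cos 2x - (480/289)sin 2x
image of cos 3x: (1485/4913)cos 3x - (14814/4913)sin 3x
image of sin 3x: (14814/4913)cos 3x + (1485/4913)sin 3x
each image's coordinates form column j of the matrix

the matrix is [[0, 0, 0, 0, 0, 0, 0]; [0, -15/17, 42/17, 0, 0, 0, 0]; [0, -42/17, -15/17, 0, 0, 0, 0]; [0, 0, 0, -480/289, 834/289, 0, 0]; [0, 0, 0, -834/289, -480/289, 0, 0]; [0, 0, 0, 0, 0, 1485/4913, 14814/4913]; [0, 0, 0, 0, 0, -14814/4913, 1485/4913]] (rows listed top to bottom)


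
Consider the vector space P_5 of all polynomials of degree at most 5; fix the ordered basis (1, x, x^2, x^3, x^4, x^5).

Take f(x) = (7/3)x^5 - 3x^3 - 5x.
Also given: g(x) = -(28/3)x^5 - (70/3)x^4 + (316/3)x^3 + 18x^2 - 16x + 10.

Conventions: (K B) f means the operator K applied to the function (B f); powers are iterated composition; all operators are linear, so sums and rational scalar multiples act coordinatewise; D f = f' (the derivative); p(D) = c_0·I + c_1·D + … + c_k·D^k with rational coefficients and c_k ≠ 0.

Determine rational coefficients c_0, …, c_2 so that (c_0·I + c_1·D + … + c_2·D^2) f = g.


D^0 f = (7/3)x^5 - 3x^3 - 5x
D^1 f = (35/3)x^4 - 9x^2 - 5
D^2 f = (140/3)x^3 - 18x
matching coefficients of g against c_0 f + c_1 Df + … from the top degree down determines the c_i
solution: c_0 = -4, c_1 = -2, c_2 = 2

c_0 = -4, c_1 = -2, c_2 = 2


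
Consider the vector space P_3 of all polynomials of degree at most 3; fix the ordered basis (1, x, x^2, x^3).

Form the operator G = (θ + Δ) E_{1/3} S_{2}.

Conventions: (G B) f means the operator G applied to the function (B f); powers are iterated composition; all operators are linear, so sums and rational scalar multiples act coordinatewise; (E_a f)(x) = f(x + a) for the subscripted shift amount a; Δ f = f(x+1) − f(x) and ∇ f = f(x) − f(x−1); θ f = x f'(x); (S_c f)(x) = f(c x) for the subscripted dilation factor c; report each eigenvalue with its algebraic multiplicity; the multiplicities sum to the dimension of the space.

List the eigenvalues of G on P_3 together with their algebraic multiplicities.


λ = 0 (multiplicity 1), λ = 2 (multiplicity 1), λ = 8 (multiplicity 1), λ = 24 (multiplicity 1)

image of 1: 0
image of x: 2x + 2
image of x^2: 8x^2 + (32/3)x + 20/3
image of x^3: 24x^3 + 40x^2 + (128/3)x + 56/3
the matrix is upper triangular; its diagonal is (0, 2, 8, 24)
for a triangular matrix the eigenvalues are the diagonal entries, with algebraic multiplicity their repetition count


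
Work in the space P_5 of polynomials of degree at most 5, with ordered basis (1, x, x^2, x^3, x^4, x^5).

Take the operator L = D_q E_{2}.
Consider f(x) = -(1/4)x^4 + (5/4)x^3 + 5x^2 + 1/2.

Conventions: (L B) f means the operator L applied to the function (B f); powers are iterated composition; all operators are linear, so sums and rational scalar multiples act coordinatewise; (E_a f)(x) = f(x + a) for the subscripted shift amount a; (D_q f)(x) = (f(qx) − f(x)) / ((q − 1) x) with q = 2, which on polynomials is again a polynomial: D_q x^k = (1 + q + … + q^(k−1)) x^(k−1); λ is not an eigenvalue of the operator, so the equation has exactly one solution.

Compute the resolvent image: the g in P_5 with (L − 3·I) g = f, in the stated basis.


g(x) = (1/12)x^4 - (1/9)x^2 + (17/9)x + 65/54

write g with unknown coordinates in the stated basis and equate coefficients in (L − 3·I) g = f
solving from the highest basis element down gives g = (1/12)x^4 - (1/9)x^2 + (17/9)x + 65/54
check: L g = (5/4)x^3 + (14/3)x^2 + (17/3)x + 37/9
so L g − 3·g = -(1/4)x^4 + (5/4)x^3 + 5x^2 + 1/2 = f ✓


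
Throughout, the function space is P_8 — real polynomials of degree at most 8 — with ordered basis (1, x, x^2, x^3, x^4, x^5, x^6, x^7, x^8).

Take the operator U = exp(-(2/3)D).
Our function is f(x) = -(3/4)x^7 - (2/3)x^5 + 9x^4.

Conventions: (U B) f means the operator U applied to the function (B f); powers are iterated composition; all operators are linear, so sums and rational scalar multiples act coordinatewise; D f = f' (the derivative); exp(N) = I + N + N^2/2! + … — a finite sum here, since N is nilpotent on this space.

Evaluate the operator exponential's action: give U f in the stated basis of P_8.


the result is g(x) = -(3/4)x^7 + (7/2)x^6 - (23/3)x^5 + 19x^4 - (868/27)x^3 + (2272/81)x^2 - (2864/243)x + 464/243

order-1 term: (7/2)x^6 + (20/9)x^4 - 24x^3
order-2 term: -7x^5 - (80/27)x^3 + 24x^2
order-3 term: (70/9)x^4 + (160/81)x^2 - (32/3)x
order-4 term: -(140/27)x^3 - (160/243)x + 16/9
order-5 term: (56/27)x^2 + 64/729
order-6 term: -(112/243)x
order-7 term: 32/729
the series for exp(-(2/3)D) f terminates at order 7
exp(-(2/3)D) f = -(3/4)x^7 + (7/2)x^6 - (23/3)x^5 + 19x^4 - (868/27)x^3 + (2272/81)x^2 - (2864/243)x + 464/243


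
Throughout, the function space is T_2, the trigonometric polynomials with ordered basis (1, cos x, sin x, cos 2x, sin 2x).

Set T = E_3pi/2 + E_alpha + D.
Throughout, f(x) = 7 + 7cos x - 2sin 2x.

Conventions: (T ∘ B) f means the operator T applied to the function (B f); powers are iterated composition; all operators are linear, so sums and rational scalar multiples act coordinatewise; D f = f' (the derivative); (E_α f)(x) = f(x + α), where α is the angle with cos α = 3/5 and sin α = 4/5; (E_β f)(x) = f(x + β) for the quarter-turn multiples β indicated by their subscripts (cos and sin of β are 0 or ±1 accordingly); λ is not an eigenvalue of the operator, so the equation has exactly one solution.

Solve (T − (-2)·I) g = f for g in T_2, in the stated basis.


write g with unknown coordinates in the stated basis and equate coefficients in (T − (-2)·I) g = f
solving from the highest basis element down gives g = 7/4 + (91/37)cos x + (28/37)sin x + (37/58)cos 2x - (9/58)sin 2x
check: T g = 7/2 + (77/37)cos x - (56/37)sin x - (37/29)cos 2x - (49/29)sin 2x
so T g − (-2)·g = 7 + 7cos x - 2sin 2x = f ✓

the image equals g(x) = 7/4 + (91/37)cos x + (28/37)sin x + (37/58)cos 2x - (9/58)sin 2x


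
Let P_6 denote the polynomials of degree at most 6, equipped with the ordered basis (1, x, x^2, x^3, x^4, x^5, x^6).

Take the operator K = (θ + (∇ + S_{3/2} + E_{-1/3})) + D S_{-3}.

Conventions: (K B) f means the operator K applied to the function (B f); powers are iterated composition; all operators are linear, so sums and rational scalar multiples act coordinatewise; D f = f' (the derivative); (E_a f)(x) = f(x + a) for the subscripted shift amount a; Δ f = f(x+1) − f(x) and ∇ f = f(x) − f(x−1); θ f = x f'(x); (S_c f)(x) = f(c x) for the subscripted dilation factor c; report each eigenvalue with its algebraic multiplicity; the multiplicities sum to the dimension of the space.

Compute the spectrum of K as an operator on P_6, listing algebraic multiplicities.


image of 1: 2
image of x: (7/2)x - 7/3
image of x^2: (21/4)x^2 + (58/3)x - 8/9
image of x^3: (59/8)x^3 - 79x^2 - (8/3)x + 26/27
image of x^4: (161/16)x^4 + (980/3)x^3 - (16/3)x^2 + (104/27)x - 80/81
image of x^5: (435/32)x^5 - (3635/3)x^4 - (80/9)x^3 + (260/27)x^2 - (400/81)x + 242/243
image of x^6: (1177/64)x^6 + 4378x^5 - (40/3)x^4 + (520/27)x^3 - (400/27)x^2 + (484/81)x - 728/729
the matrix is upper triangular; its diagonal is (2, 7/2, 21/4, 59/8, 161/16, 435/32, 1177/64)
for a triangular matrix the eigenvalues are the diagonal entries, with algebraic multiplicity their repetition count

λ = 2 (multiplicity 1), λ = 7/2 (multiplicity 1), λ = 21/4 (multiplicity 1), λ = 59/8 (multiplicity 1), λ = 161/16 (multiplicity 1), λ = 435/32 (multiplicity 1), λ = 1177/64 (multiplicity 1)


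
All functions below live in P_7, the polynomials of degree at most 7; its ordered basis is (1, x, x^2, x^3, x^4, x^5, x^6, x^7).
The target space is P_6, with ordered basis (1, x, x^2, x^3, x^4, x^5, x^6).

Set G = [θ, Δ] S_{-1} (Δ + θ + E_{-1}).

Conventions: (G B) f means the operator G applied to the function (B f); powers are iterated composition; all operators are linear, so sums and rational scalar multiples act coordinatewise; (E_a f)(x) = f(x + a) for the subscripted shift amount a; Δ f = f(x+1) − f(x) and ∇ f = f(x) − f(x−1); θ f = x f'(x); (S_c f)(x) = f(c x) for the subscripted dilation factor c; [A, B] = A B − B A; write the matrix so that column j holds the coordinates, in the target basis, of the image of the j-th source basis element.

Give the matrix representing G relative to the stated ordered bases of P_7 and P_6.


image of 1: 0
image of x: 2
image of x^2: -6x - 6
image of x^3: 12x^2 + 24x + 18
image of x^4: -20x^3 - 60x^2 - 84x - 44
image of x^5: 30x^4 + 120x^3 + 240x^2 + 240x + 100
image of x^6: -42x^5 - 210x^4 - 540x^3 - 780x^2 - 630x - 222
image of x^7: 56x^6 + 336x^5 + 1050x^4 + 1960x^3 + 2310x^2 + 1596x + 490
each image's coordinates form column j of the matrix

the matrix is [[0, 2, -6, 18, -44, 100, -222, 490]; [0, 0, -6, 24, -84, 240, -630, 1596]; [0, 0, 0, 12, -60, 240, -780, 2310]; [0, 0, 0, 0, -20, 120, -540, 1960]; [0, 0, 0, 0, 0, 30, -210, 1050]; [0, 0, 0, 0, 0, 0, -42, 336]; [0, 0, 0, 0, 0, 0, 0, 56]] (rows listed top to bottom)


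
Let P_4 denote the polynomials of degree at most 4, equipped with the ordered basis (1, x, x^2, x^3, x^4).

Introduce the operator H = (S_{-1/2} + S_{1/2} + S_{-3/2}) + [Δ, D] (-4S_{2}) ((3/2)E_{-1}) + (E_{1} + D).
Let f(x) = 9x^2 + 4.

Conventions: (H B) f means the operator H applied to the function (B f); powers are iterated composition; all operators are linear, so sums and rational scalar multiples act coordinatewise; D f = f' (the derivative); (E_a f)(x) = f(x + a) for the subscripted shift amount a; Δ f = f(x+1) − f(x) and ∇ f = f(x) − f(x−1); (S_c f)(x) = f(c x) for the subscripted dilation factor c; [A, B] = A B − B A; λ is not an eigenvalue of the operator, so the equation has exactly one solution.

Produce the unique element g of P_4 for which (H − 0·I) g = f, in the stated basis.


the result is g(x) = (12/5)x^2 + (96/5)x - 46/5

write g with unknown coordinates in the stated basis and equate coefficients in (H − 0·I) g = f
solving from the highest basis element down gives g = (12/5)x^2 + (96/5)x - 46/5
check: H g = 9x^2 + 4
so H g − 0·g = 9x^2 + 4 = f ✓


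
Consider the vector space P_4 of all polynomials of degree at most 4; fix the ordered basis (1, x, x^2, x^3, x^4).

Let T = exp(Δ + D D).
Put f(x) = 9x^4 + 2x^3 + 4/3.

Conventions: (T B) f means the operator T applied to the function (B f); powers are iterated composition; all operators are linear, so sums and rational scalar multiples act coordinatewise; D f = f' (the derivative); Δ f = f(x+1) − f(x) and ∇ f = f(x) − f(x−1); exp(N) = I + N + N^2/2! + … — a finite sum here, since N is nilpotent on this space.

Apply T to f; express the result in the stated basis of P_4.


the result is g(x) = 9x^4 + 38x^3 + 222x^2 + 420x + 1447/3

order-1 term: 36x^3 + 168x^2 + 54x + 11
order-2 term: 54x^2 + 330x + 297
order-3 term: 36x + 164
order-4 term: 9
the series for exp(Δ + D D) f terminates at order 4
exp(Δ + D D) f = 9x^4 + 38x^3 + 222x^2 + 420x + 1447/3


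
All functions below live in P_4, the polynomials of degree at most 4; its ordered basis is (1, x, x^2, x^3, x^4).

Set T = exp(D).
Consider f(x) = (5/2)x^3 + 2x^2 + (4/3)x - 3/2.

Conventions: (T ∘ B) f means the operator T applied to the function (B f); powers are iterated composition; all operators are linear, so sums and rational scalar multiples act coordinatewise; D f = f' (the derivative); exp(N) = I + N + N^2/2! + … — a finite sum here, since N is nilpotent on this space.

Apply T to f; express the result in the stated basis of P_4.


order-1 term: (15/2)x^2 + 4x + 4/3
order-2 term: (15/2)x + 2
order-3 term: 5/2
the series for exp(D) f terminates at order 3
exp(D) f = (5/2)x^3 + (19/2)x^2 + (77/6)x + 13/3

the result is g(x) = (5/2)x^3 + (19/2)x^2 + (77/6)x + 13/3


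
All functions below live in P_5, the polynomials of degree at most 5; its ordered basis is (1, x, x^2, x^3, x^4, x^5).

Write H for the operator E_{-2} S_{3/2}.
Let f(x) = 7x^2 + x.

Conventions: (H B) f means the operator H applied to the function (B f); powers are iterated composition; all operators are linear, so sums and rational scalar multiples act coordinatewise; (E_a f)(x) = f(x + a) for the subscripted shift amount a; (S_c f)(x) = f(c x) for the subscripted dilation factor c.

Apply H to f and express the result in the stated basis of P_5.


the result is g(x) = (63/4)x^2 - (123/2)x + 60

S_{3/2} f = (63/4)x^2 + (3/2)x
E_{-2} S_{3/2} f = (63/4)x^2 - (123/2)x + 60


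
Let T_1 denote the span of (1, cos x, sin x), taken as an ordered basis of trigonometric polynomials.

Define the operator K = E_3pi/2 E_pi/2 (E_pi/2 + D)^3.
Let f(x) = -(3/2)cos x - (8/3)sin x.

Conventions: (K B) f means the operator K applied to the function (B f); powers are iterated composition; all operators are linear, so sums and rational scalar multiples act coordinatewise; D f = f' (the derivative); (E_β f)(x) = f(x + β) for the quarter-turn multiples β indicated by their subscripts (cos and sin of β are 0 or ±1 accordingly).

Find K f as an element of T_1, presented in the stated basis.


E_pi/2 f = -(8/3)cos x + (3/2)sin x
D f = -(8/3)cos x + (3/2)sin x
(E_pi/2 + D) f = -(16/3)cos x + 3sin x
E_pi/2 (E_pi/2 + D) f = 3cos x + (16/3)sin x
D (E_pi/2 + D) f = 3cos x + (16/3)sin x
(E_pi/2 + D) (E_pi/2 + D) f = 6cos x + (32/3)sin x
E_pi/2 (E_pi/2 + D) (E_pi/2 + D) f = (32/3)cos x - 6sin x
D (E_pi/2 + D) (E_pi/2 + D) f = (32/3)cos x - 6sin x
(E_pi/2 + D) (E_pi/2 + D) (E_pi/2 + D) f = (64/3)cos x - 12sin x
E_pi/2 (E_pi/2 + D)^3 f = -12cos x - (64/3)sin x
E_3pi/2 E_pi/2 (E_pi/2 + D)^3 f = (64/3)cos x - 12sin x

g(x) = (64/3)cos x - 12sin x


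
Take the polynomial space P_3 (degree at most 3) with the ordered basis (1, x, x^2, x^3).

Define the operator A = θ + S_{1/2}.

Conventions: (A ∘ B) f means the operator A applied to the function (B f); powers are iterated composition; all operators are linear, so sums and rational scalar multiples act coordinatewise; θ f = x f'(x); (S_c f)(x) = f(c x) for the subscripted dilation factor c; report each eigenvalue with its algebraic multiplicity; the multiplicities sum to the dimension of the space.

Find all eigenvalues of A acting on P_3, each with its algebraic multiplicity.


λ = 1 (multiplicity 1), λ = 3/2 (multiplicity 1), λ = 9/4 (multiplicity 1), λ = 25/8 (multiplicity 1)

image of 1: 1
image of x: (3/2)x
image of x^2: (9/4)x^2
image of x^3: (25/8)x^3
the matrix is upper triangular; its diagonal is (1, 3/2, 9/4, 25/8)
for a triangular matrix the eigenvalues are the diagonal entries, with algebraic multiplicity their repetition count


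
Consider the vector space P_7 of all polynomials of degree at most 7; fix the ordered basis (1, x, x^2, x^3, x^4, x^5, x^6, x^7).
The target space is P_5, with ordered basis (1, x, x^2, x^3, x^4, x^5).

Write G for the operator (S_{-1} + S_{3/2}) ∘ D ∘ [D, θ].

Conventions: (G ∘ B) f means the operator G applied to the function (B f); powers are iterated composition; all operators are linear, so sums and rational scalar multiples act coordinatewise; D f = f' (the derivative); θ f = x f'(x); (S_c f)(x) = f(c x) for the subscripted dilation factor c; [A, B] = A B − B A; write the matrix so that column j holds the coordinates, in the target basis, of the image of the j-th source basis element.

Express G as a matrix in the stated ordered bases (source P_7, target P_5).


image of 1: 0
image of x: 0
image of x^2: 4
image of x^3: 3x
image of x^4: 39x^2
image of x^5: (95/2)x^3
image of x^6: (1455/8)x^4
image of x^7: (4431/16)x^5
each image's coordinates form column j of the matrix

the matrix is [[0, 0, 4, 0, 0, 0, 0, 0]; [0, 0, 0, 3, 0, 0, 0, 0]; [0, 0, 0, 0, 39, 0, 0, 0]; [0, 0, 0, 0, 0, 95/2, 0, 0]; [0, 0, 0, 0, 0, 0, 1455/8, 0]; [0, 0, 0, 0, 0, 0, 0, 4431/16]] (rows listed top to bottom)


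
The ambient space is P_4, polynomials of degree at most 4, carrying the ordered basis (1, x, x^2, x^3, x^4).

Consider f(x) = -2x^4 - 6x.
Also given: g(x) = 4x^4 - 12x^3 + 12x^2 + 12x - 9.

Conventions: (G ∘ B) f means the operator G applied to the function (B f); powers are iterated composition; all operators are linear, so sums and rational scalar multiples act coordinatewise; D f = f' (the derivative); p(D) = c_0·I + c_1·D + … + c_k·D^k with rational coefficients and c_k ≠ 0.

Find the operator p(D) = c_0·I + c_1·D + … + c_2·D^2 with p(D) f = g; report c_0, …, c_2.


D^0 f = -2x^4 - 6x
D^1 f = -8x^3 - 6
D^2 f = -24x^2
matching coefficients of g against c_0 f + c_1 Df + … from the top degree down determines the c_i
solution: c_0 = -2, c_1 = 3/2, c_2 = -1/2

c_0 = -2, c_1 = 3/2, c_2 = -1/2


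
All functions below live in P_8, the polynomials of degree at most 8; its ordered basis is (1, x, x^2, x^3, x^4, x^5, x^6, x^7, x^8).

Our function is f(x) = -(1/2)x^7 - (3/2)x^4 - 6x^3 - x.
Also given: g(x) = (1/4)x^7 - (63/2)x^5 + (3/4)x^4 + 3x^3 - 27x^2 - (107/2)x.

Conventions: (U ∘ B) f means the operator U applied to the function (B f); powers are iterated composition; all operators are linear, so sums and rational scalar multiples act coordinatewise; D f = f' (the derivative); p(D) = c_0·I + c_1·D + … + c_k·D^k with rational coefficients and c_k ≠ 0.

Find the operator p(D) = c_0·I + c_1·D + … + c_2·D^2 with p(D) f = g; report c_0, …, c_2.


p(D) = -(1/2)·I + (3/2)·D^2, i.e. c_0 = -1/2, c_1 = 0, c_2 = 3/2

D^0 f = -(1/2)x^7 - (3/2)x^4 - 6x^3 - x
D^1 f = -(7/2)x^6 - 6x^3 - 18x^2 - 1
D^2 f = -21x^5 - 18x^2 - 36x
matching coefficients of g against c_0 f + c_1 Df + … from the top degree down determines the c_i
solution: c_0 = -1/2, c_1 = 0, c_2 = 3/2


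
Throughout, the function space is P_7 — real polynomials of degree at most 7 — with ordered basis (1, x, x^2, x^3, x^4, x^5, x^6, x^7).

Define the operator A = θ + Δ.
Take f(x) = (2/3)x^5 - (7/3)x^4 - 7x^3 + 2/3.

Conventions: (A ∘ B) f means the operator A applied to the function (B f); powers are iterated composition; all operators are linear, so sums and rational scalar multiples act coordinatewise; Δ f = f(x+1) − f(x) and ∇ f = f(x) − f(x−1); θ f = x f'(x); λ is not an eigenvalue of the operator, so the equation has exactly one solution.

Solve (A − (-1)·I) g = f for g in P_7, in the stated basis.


the image equals g(x) = (1/9)x^5 - (26/45)x^4 - (29/20)x^3 + (1207/540)x^2 + (883/1080)x - 169/360

write g with unknown coordinates in the stated basis and equate coefficients in (A − (-1)·I) g = f
solving from the highest basis element down gives g = (1/9)x^5 - (26/45)x^4 - (29/20)x^3 + (1207/540)x^2 + (883/1080)x - 169/360
check: A g = (5/9)x^5 - (79/45)x^4 - (111/20)x^3 - (1207/540)x^2 - (883/1080)x + 409/360
so A g − (-1)·g = (2/3)x^5 - (7/3)x^4 - 7x^3 + 2/3 = f ✓


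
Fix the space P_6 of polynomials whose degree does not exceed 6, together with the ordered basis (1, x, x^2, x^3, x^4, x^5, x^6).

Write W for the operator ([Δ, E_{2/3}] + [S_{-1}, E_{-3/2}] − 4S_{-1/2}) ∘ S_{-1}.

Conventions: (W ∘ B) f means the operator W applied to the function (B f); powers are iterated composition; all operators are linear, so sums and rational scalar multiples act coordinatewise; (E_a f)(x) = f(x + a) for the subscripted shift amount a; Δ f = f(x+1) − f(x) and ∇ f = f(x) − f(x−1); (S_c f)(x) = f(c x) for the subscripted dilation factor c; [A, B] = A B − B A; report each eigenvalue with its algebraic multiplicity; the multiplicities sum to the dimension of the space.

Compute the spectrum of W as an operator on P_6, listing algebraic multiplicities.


image of 1: -4
image of x: -2x + 3
image of x^2: -x^2 + 6x
image of x^3: -(1/2)x^3 + 9x^2 + 27/4
image of x^4: -(1/4)x^4 + 12x^3 + 27x
image of x^5: -(1/8)x^5 + 15x^4 + (135/2)x^2 + 243/16
image of x^6: -(1/16)x^6 + 18x^5 + 135x^3 + (729/8)x
the matrix is upper triangular; its diagonal is (-4, -2, -1, -1/2, -1/4, -1/8, -1/16)
for a triangular matrix the eigenvalues are the diagonal entries, with algebraic multiplicity their repetition count

λ = -4 (multiplicity 1), λ = -2 (multiplicity 1), λ = -1 (multiplicity 1), λ = -1/2 (multiplicity 1), λ = -1/4 (multiplicity 1), λ = -1/8 (multiplicity 1), λ = -1/16 (multiplicity 1)


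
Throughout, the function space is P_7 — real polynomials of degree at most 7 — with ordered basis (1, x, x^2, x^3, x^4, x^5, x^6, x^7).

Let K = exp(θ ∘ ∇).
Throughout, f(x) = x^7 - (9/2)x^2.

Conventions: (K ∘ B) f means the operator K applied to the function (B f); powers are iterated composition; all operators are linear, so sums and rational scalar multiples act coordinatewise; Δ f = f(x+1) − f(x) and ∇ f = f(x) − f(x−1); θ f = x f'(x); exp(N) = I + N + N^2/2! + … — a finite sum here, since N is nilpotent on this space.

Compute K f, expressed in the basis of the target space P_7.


g(x) = x^7 + 42x^6 + 525x^5 + 2030x^4 + 630x^3 - (5595/2)x^2 + 523x

order-1 term: 42x^6 - 105x^5 + 140x^4 - 105x^3 + 42x^2 - 16x
order-2 term: 630x^5 - 2310x^4 + 3675x^3 - 2835x^2 + 868x
order-3 term: 4200x^4 - 15540x^3 + 20790x^2 - 9695x
order-4 term: 12600x^3 - 35910x^2 + 26250x
order-5 term: 15120x^2 - 21924x
order-6 term: 5040x
the series for exp(θ ∘ ∇) f terminates at order 6
exp(θ ∘ ∇) f = x^7 + 42x^6 + 525x^5 + 2030x^4 + 630x^3 - (5595/2)x^2 + 523x


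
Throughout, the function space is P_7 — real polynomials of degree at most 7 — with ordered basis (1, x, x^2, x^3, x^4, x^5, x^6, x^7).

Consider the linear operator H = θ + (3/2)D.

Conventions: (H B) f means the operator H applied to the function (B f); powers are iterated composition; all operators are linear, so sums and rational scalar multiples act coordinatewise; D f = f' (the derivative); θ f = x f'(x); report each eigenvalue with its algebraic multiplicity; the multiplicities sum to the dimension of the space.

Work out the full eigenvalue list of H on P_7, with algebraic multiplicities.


λ = 0 (multiplicity 1), λ = 1 (multiplicity 1), λ = 2 (multiplicity 1), λ = 3 (multiplicity 1), λ = 4 (multiplicity 1), λ = 5 (multiplicity 1), λ = 6 (multiplicity 1), λ = 7 (multiplicity 1)

image of 1: 0
image of x: x + 3/2
image of x^2: 2x^2 + 3x
image of x^3: 3x^3 + (9/2)x^2
image of x^4: 4x^4 + 6x^3
image of x^5: 5x^5 + (15/2)x^4
image of x^6: 6x^6 + 9x^5
image of x^7: 7x^7 + (21/2)x^6
the matrix is upper triangular; its diagonal is (0, 1, 2, 3, 4, 5, 6, 7)
for a triangular matrix the eigenvalues are the diagonal entries, with algebraic multiplicity their repetition count


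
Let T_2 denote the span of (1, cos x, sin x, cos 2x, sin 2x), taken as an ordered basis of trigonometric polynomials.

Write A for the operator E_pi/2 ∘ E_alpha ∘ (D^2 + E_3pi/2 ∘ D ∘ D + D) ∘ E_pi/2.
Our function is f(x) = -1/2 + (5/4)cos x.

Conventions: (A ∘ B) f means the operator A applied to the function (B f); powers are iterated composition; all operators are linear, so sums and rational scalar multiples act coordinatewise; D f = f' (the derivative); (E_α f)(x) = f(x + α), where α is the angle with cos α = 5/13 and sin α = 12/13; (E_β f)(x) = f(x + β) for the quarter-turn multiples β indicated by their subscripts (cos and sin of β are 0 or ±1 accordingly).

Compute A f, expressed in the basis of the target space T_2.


the result is g(x) = (145/52)cos x - (5/26)sin x

E_pi/2 f = -1/2 - (5/4)sin x
D E_pi/2 f = -(5/4)cos x
D D E_pi/2 f = (5/4)sin x
D E_pi/2 f = -(5/4)cos x
D D E_pi/2 f = (5/4)sin x
E_3pi/2 D D E_pi/2 f = -(5/4)cos x
D E_pi/2 f = -(5/4)cos x
(D^2 + E_3pi/2 ∘ D ∘ D + D) E_pi/2 f = -(5/2)cos x + (5/4)sin x
E_alpha (D^2 + E_3pi/2 ∘ D ∘ D + D) E_pi/2 f = (5/26)cos x + (145/52)sin x
E_pi/2 E_alpha (D^2 + E_3pi/2 ∘ D ∘ D + D) E_pi/2 f = (145/52)cos x - (5/26)sin x


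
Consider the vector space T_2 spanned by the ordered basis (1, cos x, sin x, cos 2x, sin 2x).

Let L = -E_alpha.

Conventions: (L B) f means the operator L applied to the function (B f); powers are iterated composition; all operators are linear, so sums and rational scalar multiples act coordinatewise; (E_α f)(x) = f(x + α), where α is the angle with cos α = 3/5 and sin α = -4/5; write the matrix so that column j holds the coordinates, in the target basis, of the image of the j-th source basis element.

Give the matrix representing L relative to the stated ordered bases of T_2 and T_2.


the matrix is [[-1, 0, 0, 0, 0]; [0, -3/5, 4/5, 0, 0]; [0, -4/5, -3/5, 0, 0]; [0, 0, 0, 7/25, 24/25]; [0, 0, 0, -24/25, 7/25]] (rows listed top to bottom)

image of 1: -1
image of cos x: -(3/5)cos x - (4/5)sin x
image of sin x: (4/5)cos x - (3/5)sin x
image of cos 2x: (7/25)cos 2x - (24/25)sin 2x
image of sin 2x: (24/25)cos 2x + (7/25)sin 2x
each image's coordinates form column j of the matrix


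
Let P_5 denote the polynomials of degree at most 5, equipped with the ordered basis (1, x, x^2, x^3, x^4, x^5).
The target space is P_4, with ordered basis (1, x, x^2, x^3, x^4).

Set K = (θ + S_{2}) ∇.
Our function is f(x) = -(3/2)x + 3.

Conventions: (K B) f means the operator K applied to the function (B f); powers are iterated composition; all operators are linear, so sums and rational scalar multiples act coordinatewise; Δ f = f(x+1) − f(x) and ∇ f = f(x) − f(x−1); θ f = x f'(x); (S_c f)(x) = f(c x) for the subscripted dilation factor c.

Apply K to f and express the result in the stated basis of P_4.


∇ f = -3/2
θ ∇ f = 0
S_{2} ∇ f = -3/2
(θ + S_{2}) ∇ f = -3/2

g(x) = -3/2


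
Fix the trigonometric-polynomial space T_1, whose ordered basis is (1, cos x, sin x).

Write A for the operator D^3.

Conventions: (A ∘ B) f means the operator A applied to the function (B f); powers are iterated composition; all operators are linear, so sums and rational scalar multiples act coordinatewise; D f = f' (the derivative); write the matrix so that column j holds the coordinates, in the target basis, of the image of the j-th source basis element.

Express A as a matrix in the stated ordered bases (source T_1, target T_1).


image of 1: 0
image of cos x: sin x
image of sin x: -cos x
each image's coordinates form column j of the matrix

the matrix is [[0, 0, 0]; [0, 0, -1]; [0, 1, 0]] (rows listed top to bottom)


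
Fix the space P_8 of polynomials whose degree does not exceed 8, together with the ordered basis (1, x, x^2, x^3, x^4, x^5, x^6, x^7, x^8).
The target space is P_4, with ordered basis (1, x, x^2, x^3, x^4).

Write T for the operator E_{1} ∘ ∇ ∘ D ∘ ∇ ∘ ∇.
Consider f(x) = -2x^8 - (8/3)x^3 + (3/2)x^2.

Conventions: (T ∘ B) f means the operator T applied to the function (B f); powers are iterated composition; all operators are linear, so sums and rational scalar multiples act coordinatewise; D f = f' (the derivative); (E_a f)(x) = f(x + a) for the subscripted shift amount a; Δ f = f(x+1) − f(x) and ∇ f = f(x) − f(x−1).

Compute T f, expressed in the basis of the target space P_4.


∇ f = -16x^7 + 56x^6 - 112x^5 + 140x^4 - 112x^3 + 48x^2 - 5x - 13/6
∇ ∇ f = -112x^6 + 672x^5 - 1960x^4 + 3360x^3 - 3472x^2 + 2000x - 489
D (∇ ∘ ∇) f = -672x^5 + 3360x^4 - 7840x^3 + 10080x^2 - 6944x + 2000
∇ D (∇ ∘ ∇) f = -3360x^4 + 20160x^3 - 50400x^2 + 60480x - 28896
E_{1} ∇ D (∇ ∘ ∇) f = -3360x^4 + 6720x^3 - 10080x^2 + 6720x - 2016

g(x) = -3360x^4 + 6720x^3 - 10080x^2 + 6720x - 2016


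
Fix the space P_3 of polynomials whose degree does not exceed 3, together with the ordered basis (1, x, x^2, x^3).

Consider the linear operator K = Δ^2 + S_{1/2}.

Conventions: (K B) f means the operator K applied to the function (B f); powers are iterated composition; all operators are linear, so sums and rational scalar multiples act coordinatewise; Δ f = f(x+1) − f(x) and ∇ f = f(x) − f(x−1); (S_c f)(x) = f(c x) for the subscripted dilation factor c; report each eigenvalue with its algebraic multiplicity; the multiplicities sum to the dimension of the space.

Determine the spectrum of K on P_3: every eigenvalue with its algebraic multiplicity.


λ = 1/8 (multiplicity 1), λ = 1/4 (multiplicity 1), λ = 1/2 (multiplicity 1), λ = 1 (multiplicity 1)

image of 1: 1
image of x: (1/2)x
image of x^2: (1/4)x^2 + 2
image of x^3: (1/8)x^3 + 6x + 6
the matrix is upper triangular; its diagonal is (1, 1/2, 1/4, 1/8)
for a triangular matrix the eigenvalues are the diagonal entries, with algebraic multiplicity their repetition count


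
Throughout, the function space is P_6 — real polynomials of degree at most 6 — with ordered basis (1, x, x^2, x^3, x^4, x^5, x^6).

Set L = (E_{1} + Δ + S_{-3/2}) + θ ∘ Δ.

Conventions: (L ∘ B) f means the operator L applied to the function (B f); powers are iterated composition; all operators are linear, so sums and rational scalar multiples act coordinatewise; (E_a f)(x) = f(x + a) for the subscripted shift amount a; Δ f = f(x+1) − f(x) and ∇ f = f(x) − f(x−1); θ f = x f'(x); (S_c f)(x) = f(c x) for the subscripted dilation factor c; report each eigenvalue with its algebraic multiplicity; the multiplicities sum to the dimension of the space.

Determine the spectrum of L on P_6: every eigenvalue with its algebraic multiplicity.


image of 1: 2
image of x: -(1/2)x + 2
image of x^2: (13/4)x^2 + 6x + 2
image of x^3: -(19/8)x^3 + 12x^2 + 9x + 2
image of x^4: (97/16)x^4 + 20x^3 + 24x^2 + 12x + 2
image of x^5: -(211/32)x^5 + 30x^4 + 50x^3 + 40x^2 + 15x + 2
image of x^6: (793/64)x^6 + 42x^5 + 90x^4 + 100x^3 + 60x^2 + 18x + 2
the matrix is upper triangular; its diagonal is (2, -1/2, 13/4, -19/8, 97/16, -211/32, 793/64)
for a triangular matrix the eigenvalues are the diagonal entries, with algebraic multiplicity their repetition count

λ = -211/32 (multiplicity 1), λ = -19/8 (multiplicity 1), λ = -1/2 (multiplicity 1), λ = 2 (multiplicity 1), λ = 13/4 (multiplicity 1), λ = 97/16 (multiplicity 1), λ = 793/64 (multiplicity 1)


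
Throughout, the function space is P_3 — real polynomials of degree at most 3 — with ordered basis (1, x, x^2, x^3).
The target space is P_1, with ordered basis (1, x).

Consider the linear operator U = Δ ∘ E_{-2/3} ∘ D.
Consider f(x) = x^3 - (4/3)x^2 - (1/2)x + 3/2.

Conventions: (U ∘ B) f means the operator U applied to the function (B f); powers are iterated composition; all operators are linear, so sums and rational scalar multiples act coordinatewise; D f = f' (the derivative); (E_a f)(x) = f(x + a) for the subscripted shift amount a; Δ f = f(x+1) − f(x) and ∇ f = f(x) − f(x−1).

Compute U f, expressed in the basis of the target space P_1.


the result is g(x) = 6x - 11/3

D f = 3x^2 - (8/3)x - 1/2
E_{-2/3} D f = 3x^2 - (20/3)x + 47/18
Δ E_{-2/3} D f = 6x - 11/3


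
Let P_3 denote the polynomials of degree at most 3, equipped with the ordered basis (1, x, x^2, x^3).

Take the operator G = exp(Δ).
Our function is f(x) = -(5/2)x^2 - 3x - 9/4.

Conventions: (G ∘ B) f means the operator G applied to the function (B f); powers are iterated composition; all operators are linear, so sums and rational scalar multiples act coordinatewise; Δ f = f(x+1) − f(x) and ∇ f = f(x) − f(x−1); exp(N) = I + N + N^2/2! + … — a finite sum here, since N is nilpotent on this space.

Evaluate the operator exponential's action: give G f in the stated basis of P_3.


order-1 term: -5x - 11/2
order-2 term: -5/2
the series for exp(Δ) f terminates at order 2
exp(Δ) f = -(5/2)x^2 - 8x - 41/4

the image equals g(x) = -(5/2)x^2 - 8x - 41/4


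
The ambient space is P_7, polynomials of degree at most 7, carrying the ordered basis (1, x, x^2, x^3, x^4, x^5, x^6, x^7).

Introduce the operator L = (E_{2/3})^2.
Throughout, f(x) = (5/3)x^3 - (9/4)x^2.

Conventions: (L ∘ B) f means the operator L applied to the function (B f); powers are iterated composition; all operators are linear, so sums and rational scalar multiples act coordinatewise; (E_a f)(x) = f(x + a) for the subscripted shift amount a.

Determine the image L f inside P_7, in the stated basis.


E_{2/3} f = (5/3)x^3 + (13/12)x^2 - (7/9)x - 41/81
E_{2/3} E_{2/3} f = (5/3)x^3 + (53/12)x^2 + (26/9)x - 4/81

the result is g(x) = (5/3)x^3 + (53/12)x^2 + (26/9)x - 4/81


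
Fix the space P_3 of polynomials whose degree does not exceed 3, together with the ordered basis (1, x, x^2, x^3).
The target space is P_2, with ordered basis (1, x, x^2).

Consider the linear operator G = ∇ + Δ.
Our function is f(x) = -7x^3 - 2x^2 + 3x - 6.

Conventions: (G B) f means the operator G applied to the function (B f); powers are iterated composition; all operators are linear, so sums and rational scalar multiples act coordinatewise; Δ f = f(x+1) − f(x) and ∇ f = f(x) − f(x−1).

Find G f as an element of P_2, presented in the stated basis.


∇ f = -21x^2 + 17x - 2
Δ f = -21x^2 - 25x - 6
(∇ + Δ) f = -42x^2 - 8x - 8

the result is g(x) = -42x^2 - 8x - 8


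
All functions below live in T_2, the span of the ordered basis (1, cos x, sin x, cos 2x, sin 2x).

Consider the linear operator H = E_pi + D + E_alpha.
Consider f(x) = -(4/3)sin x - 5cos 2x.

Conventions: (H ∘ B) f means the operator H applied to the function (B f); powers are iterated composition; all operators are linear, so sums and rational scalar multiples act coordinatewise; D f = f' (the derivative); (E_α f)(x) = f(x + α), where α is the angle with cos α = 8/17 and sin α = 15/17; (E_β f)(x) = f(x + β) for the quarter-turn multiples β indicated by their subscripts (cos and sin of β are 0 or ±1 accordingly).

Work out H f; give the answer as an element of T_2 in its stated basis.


E_pi f = (4/3)sin x - 5cos 2x
D f = -(4/3)cos x + 10sin 2x
E_alpha f = -(20/17)cos x - (32/51)sin x + (805/289)cos 2x + (1200/289)sin 2x
(E_pi + D + E_alpha) f = -(128/51)cos x + (12/17)sin x - (640/289)cos 2x + (4090/289)sin 2x

g(x) = -(128/51)cos x + (12/17)sin x - (640/289)cos 2x + (4090/289)sin 2x
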